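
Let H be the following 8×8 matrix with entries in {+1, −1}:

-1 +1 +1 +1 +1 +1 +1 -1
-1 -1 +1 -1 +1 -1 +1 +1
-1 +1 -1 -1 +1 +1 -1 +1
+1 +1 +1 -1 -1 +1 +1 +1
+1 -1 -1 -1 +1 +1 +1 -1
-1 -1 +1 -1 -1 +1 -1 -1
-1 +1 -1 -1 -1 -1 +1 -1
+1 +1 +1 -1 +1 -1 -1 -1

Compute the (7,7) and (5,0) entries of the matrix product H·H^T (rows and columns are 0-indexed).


Row 0 of H: [-1, 1, 1, 1, 1, 1, 1, -1].
Row 5 of H: [-1, -1, 1, -1, -1, 1, -1, -1].
Row 7 of H: [1, 1, 1, -1, 1, -1, -1, -1].
(H·H^T)[7][7] = Σ_j H[7][j]·H[7][j] = (1)² + (1)² + (1)² + (-1)² + (1)² + (-1)² + (-1)² + (-1)² = 1 + 1 + 1 + 1 + 1 + 1 + 1 + 1 = 8.
(H·H^T)[5][0] = Σ_j H[5][j]·H[0][j] = (-1)·(-1) + (-1)·(1) + (1)·(1) + (-1)·(1) + (-1)·(1) + (1)·(1) + (-1)·(1) + (-1)·(-1) = 1 + -1 + 1 + -1 + -1 + 1 + -1 + 1 = 0.
So rows 5 and 0 are orthogonal; the diagonal entry equals n = 8.

(7,7) entry = 8; (5,0) entry = 0.


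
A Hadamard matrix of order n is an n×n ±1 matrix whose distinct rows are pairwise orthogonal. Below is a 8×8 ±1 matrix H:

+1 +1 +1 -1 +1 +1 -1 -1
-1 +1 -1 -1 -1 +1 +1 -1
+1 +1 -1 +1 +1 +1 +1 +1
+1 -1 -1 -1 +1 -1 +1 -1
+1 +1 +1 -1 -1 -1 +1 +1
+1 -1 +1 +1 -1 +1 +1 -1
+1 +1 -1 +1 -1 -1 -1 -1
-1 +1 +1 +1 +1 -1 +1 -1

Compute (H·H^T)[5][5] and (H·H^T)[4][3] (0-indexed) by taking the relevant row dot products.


Row 3 of H: [1, -1, -1, -1, 1, -1, 1, -1].
Row 4 of H: [1, 1, 1, -1, -1, -1, 1, 1].
Row 5 of H: [1, -1, 1, 1, -1, 1, 1, -1].
(H·H^T)[5][5] = Σ_j H[5][j]·H[5][j] = (1)² + (-1)² + (1)² + (1)² + (-1)² + (1)² + (1)² + (-1)² = 1 + 1 + 1 + 1 + 1 + 1 + 1 + 1 = 8.
(H·H^T)[4][3] = Σ_j H[4][j]·H[3][j] = (1)·(1) + (1)·(-1) + (1)·(-1) + (-1)·(-1) + (-1)·(1) + (-1)·(-1) + (1)·(1) + (1)·(-1) = 1 + -1 + -1 + 1 + -1 + 1 + 1 + -1 = 0.
So rows 4 and 3 are orthogonal; the diagonal entry equals n = 8.

(5,5) entry = 8; (4,3) entry = 0.


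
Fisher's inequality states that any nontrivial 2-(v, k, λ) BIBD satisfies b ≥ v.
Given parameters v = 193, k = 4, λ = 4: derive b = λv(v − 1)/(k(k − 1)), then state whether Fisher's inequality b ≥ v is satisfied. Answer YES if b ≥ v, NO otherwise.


b = λv(v − 1)/(k(k − 1)) = 4·193·192/(4·3) = 148224/12 = 12352.
Compare with v = 193: b ≥ v, so Fisher's inequality holds.

YES


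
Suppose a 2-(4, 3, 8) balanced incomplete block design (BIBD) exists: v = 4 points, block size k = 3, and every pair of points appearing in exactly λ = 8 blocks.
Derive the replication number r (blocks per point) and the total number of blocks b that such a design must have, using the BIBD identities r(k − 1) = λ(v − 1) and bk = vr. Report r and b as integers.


Any 2-(v, k, λ) BIBD satisfies two necessary conditions:
  (i)  Each point sits in r blocks, and counting incidences through any fixed point gives r(k − 1) = λ(v − 1), so r = λ(v − 1)/(k − 1).
  (ii) Total incidences bk = vr, so b = vr/k.
Step 1: r = λ(v − 1)/(k − 1) = 8·(4 − 1)/(3 − 1) = 8·3/2 = 24/2 = 12.
Step 2: b = vr/k = 4·12/3 = 48/3 = 16.
Check integrality: r = 12 ∈ Z ✓, b = 16 ∈ Z ✓.
(These identities are necessary conditions: they determine r and b for any design with these parameters, but do not by themselves prove that one exists.)

r = 12, b = 16.


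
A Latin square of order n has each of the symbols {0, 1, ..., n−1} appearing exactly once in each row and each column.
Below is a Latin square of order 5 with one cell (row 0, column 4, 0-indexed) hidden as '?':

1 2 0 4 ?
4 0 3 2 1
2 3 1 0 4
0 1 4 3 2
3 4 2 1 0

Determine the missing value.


Row 0 contains symbols [0, 1, 2, 4] — missing [3].
Column 4 contains symbols [0, 1, 2, 4] — missing [3].
The missing symbol must appear in both missing sets; intersection = [3].
Therefore the hidden value is 3.

Missing value = 3.


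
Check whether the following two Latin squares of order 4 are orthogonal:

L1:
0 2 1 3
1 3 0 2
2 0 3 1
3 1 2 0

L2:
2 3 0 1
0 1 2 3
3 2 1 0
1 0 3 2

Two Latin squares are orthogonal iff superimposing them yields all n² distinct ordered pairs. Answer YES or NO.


Form the n² = 16 superimposed pairs (L1[i][j], L2[i][j]), row by row (rows and columns indexed from 0):
row 0: (0,2) (2,3) (1,0) (3,1)
row 1: (1,0) (3,1) (0,2) (2,3)
row 2: (2,3) (0,2) (3,1) (1,0)
row 3: (3,1) (1,0) (2,3) (0,2)
Orthogonality requires all 16 pairs distinct.
But the pair (1,0) repeats: cell (0,2) has L1 = 1, L2 = 0, and cell (1,0) has L1 = 1, L2 = 0.
A repeated pair means some other pair never occurs (only 4 distinct pairs out of 16), so the squares are not orthogonal.
Conclusion: NO.

NO


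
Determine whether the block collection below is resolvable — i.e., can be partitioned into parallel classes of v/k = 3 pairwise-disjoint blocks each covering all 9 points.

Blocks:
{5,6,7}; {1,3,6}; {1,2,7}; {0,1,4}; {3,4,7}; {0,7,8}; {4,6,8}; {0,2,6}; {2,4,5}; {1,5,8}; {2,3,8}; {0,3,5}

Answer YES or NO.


v = 9, block size k = 3, number of blocks = 12.
For resolvability, blocks must partition into parallel classes of size v/k = 3.
Total blocks must therefore be a multiple of 3: 12 = 3·4 + 0 ⇒ divisible ✓.
Greedy packing gives 4 candidate class(es). Each should be a full parallel class (size 3, covers all 9 points).
  Class 1 (3 blocks): {5,6,7}; {0,1,4}; {2,3,8}. Points covered: [0, 1, 2, 3, 4, 5, 6, 7, 8].
  Class 2 (3 blocks): {1,3,6}; {0,7,8}; {2,4,5}. Points covered: [0, 1, 2, 3, 4, 5, 6, 7, 8].
  Class 3 (3 blocks): {1,2,7}; {4,6,8}; {0,3,5}. Points covered: [0, 1, 2, 3, 4, 5, 6, 7, 8].
  Class 4 (3 blocks): {3,4,7}; {0,2,6}; {1,5,8}. Points covered: [0, 1, 2, 3, 4, 5, 6, 7, 8].
All classes full (size 3)? YES. All classes cover every point? YES.
Resolvable? YES.

YES


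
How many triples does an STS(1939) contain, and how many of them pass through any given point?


An STS(v) is a 2-(v, 3, 1) BIBD: block size k = 3, λ = 1.
Replication: r(k − 1) = λ(v − 1) ⇒ r·2 = 1939 − 1 = 1938 ⇒ r = 969.
Block count: bk = vr ⇒ b·3 = 1939·969 = 1878891 ⇒ b = 626297.

r = 969, b = 626297.


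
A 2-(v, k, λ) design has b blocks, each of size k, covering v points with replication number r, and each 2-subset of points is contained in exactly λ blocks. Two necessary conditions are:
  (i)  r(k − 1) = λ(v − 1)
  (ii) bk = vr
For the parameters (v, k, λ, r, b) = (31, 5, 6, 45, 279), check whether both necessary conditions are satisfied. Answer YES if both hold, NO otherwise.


Condition (i): r(k − 1) = 45·4 = 180; λ(v − 1) = 6·30 = 180. Match? YES.
Condition (ii): bk = 279·5 = 1395; vr = 31·45 = 1395. Match? YES.
Both conditions hold? YES.

YES


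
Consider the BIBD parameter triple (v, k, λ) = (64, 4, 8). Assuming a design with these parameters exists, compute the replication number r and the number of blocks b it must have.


Any 2-(v, k, λ) BIBD satisfies two necessary conditions:
  (i)  Each point sits in r blocks, and counting incidences through any fixed point gives r(k − 1) = λ(v − 1), so r = λ(v − 1)/(k − 1).
  (ii) Total incidences bk = vr, so b = vr/k.
Step 1: r = λ(v − 1)/(k − 1) = 8·(64 − 1)/(4 − 1) = 8·63/3 = 504/3 = 168.
Step 2: b = vr/k = 64·168/4 = 10752/4 = 2688.
Check integrality: r = 168 ∈ Z ✓, b = 2688 ∈ Z ✓.
(These identities are necessary conditions: they determine r and b for any design with these parameters, but do not by themselves prove that one exists.)

r = 168, b = 2688.


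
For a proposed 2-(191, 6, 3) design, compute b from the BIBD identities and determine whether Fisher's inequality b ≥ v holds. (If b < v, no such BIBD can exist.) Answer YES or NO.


b = λv(v − 1)/(k(k − 1)) = 3·191·190/(6·5) = 108870/30 = 3629.
Compare with v = 191: b ≥ v, so Fisher's inequality holds.

YES


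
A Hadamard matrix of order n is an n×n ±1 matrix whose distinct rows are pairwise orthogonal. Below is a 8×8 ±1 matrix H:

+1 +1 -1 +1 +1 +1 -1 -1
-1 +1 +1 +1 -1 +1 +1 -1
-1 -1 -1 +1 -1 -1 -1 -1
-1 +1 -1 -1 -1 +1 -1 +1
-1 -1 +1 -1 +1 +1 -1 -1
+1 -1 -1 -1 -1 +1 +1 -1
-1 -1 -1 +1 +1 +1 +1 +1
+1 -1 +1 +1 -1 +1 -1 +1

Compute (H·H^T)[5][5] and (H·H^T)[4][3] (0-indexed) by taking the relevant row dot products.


Row 3 of H: [-1, 1, -1, -1, -1, 1, -1, 1].
Row 4 of H: [-1, -1, 1, -1, 1, 1, -1, -1].
Row 5 of H: [1, -1, -1, -1, -1, 1, 1, -1].
(H·H^T)[5][5] = Σ_j H[5][j]·H[5][j] = (1)² + (-1)² + (-1)² + (-1)² + (-1)² + (1)² + (1)² + (-1)² = 1 + 1 + 1 + 1 + 1 + 1 + 1 + 1 = 8.
(H·H^T)[4][3] = Σ_j H[4][j]·H[3][j] = (-1)·(-1) + (-1)·(1) + (1)·(-1) + (-1)·(-1) + (1)·(-1) + (1)·(1) + (-1)·(-1) + (-1)·(1) = 1 + -1 + -1 + 1 + -1 + 1 + 1 + -1 = 0.
So rows 4 and 3 are orthogonal; the diagonal entry equals n = 8.

(5,5) entry = 8; (4,3) entry = 0.


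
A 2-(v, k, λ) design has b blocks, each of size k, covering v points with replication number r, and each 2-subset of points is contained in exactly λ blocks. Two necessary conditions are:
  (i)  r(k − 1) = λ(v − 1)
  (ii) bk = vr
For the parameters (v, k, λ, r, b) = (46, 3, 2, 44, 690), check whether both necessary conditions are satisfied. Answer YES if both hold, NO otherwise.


Condition (i): r(k − 1) = 44·2 = 88; λ(v − 1) = 2·45 = 90. Match? NO.
Condition (ii): bk = 690·3 = 2070; vr = 46·44 = 2024. Match? NO.
Both conditions hold? NO.

NO


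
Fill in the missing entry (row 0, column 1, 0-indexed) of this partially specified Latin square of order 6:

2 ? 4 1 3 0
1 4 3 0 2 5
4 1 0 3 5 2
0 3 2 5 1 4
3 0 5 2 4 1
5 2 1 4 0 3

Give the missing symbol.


Row 0 contains symbols [0, 1, 2, 3, 4] — missing [5].
Column 1 contains symbols [0, 1, 2, 3, 4] — missing [5].
The missing symbol must appear in both missing sets; intersection = [5].
Therefore the hidden value is 5.

Missing value = 5.


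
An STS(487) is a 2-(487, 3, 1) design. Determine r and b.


An STS(v) is a 2-(v, 3, 1) BIBD: block size k = 3, λ = 1.
Replication: r(k − 1) = λ(v − 1) ⇒ r·2 = 487 − 1 = 486 ⇒ r = 243.
Block count: b = v(v − 1)/6 = 487·486/6 = 236682/6 = 39447.
(Check via bk = vr: 39447·3 = 118341 = 487·243 = 118341 ✓.)

r = 243, b = 39447.


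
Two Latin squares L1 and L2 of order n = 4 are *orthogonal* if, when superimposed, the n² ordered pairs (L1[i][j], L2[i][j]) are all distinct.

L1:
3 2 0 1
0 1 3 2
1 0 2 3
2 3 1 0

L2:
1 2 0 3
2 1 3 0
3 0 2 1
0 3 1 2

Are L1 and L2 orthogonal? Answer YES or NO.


Form the n² = 16 superimposed pairs (L1[i][j], L2[i][j]), row by row (rows and columns indexed from 0):
row 0: (3,1) (2,2) (0,0) (1,3)
row 1: (0,2) (1,1) (3,3) (2,0)
row 2: (1,3) (0,0) (2,2) (3,1)
row 3: (2,0) (3,3) (1,1) (0,2)
Orthogonality requires all 16 pairs distinct.
But the pair (1,3) repeats: cell (0,3) has L1 = 1, L2 = 3, and cell (2,0) has L1 = 1, L2 = 3.
A repeated pair means some other pair never occurs (only 8 distinct pairs out of 16), so the squares are not orthogonal.
Conclusion: NO.

NO


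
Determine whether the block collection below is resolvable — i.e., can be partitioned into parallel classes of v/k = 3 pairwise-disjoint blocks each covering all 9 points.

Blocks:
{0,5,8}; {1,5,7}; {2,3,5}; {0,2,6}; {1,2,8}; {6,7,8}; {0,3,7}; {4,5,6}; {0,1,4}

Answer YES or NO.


v = 9, block size k = 3, number of blocks = 9.
For resolvability, blocks must partition into parallel classes of size v/k = 3.
Total blocks must therefore be a multiple of 3: 9 = 3·3 + 0 ⇒ divisible ✓.
Consider block {0,5,8}. It intersects every other block in the collection, so no parallel class of size 3 can contain it.
Since every block must belong to some parallel class in a resolution, the collection cannot be partitioned into parallel classes.
Resolvable? NO.

NO


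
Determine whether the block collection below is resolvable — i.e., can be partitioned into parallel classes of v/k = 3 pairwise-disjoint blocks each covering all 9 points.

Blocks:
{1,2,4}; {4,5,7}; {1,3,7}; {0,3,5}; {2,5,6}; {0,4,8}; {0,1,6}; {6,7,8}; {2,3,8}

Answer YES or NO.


v = 9, block size k = 3, number of blocks = 9.
For resolvability, blocks must partition into parallel classes of size v/k = 3.
Total blocks must therefore be a multiple of 3: 9 = 3·3 + 0 ⇒ divisible ✓.
Greedy packing gives 3 candidate class(es). Each should be a full parallel class (size 3, covers all 9 points).
  Class 1 (3 blocks): {1,2,4}; {0,3,5}; {6,7,8}. Points covered: [0, 1, 2, 3, 4, 5, 6, 7, 8].
  Class 2 (3 blocks): {4,5,7}; {0,1,6}; {2,3,8}. Points covered: [0, 1, 2, 3, 4, 5, 6, 7, 8].
  Class 3 (3 blocks): {1,3,7}; {2,5,6}; {0,4,8}. Points covered: [0, 1, 2, 3, 4, 5, 6, 7, 8].
All classes full (size 3)? YES. All classes cover every point? YES.
Resolvable? YES.

YES


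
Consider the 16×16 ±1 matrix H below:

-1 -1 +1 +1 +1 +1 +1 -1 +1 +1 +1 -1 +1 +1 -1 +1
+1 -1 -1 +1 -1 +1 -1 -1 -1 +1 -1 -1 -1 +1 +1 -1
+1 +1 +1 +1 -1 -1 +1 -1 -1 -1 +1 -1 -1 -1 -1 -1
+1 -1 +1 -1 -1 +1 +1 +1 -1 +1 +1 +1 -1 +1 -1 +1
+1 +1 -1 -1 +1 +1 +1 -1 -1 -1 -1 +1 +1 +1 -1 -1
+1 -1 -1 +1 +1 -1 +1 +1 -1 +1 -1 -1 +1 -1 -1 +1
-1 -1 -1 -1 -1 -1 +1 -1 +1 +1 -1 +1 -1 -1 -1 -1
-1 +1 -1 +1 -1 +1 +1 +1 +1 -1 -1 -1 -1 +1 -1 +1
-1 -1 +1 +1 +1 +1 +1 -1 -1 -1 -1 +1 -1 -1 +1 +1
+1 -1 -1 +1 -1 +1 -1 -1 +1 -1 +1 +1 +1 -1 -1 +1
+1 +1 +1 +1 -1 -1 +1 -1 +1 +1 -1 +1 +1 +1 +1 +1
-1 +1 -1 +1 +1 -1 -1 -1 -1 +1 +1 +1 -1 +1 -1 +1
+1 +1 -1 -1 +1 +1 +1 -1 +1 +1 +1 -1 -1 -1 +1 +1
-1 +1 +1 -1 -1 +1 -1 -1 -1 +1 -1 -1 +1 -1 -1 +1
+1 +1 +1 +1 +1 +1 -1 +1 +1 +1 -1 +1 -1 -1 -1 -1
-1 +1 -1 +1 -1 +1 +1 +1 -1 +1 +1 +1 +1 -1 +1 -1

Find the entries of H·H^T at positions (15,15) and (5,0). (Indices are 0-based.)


Row 0 of H: [-1, -1, 1, 1, 1, 1, 1, -1, 1, 1, 1, -1, 1, 1, -1, 1].
Row 5 of H: [1, -1, -1, 1, 1, -1, 1, 1, -1, 1, -1, -1, 1, -1, -1, 1].
Row 15 of H: [-1, 1, -1, 1, -1, 1, 1, 1, -1, 1, 1, 1, 1, -1, 1, -1].
(H·H^T)[15][15] = Σ_j H[15][j]·H[15][j] = (-1)² + (1)² + (-1)² + (1)² + (-1)² + (1)² + (1)² + (1)² + (-1)² + (1)² + (1)² + (1)² + (1)² + (-1)² + (1)² + (-1)² = 1 + 1 + 1 + 1 + 1 + 1 + 1 + 1 + 1 + 1 + 1 + 1 + 1 + 1 + 1 + 1 = 16.
(H·H^T)[5][0] = Σ_j H[5][j]·H[0][j] = (1)·(-1) + (-1)·(-1) + (-1)·(1) + (1)·(1) + (1)·(1) + (-1)·(1) + (1)·(1) + (1)·(-1) + (-1)·(1) + (1)·(1) + (-1)·(1) + (-1)·(-1) + (1)·(1) + (-1)·(1) + (-1)·(-1) + (1)·(1) = -1 + 1 + -1 + 1 + 1 + -1 + 1 + -1 + -1 + 1 + -1 + 1 + 1 + -1 + 1 + 1 = 2.
Rows 5 and 0 are not orthogonal (dot product = 2 ≠ 0), so H is not a Hadamard matrix.

(15,15) entry = 16; (5,0) entry = 2.


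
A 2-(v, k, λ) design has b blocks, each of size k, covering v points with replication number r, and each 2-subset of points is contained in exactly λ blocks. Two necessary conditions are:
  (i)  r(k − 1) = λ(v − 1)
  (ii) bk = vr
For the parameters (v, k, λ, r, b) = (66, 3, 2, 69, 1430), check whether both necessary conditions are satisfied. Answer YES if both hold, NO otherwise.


Condition (i): r(k − 1) = 69·2 = 138; λ(v − 1) = 2·65 = 130. Match? NO.
Condition (ii): bk = 1430·3 = 4290; vr = 66·69 = 4554. Match? NO.
Both conditions hold? NO.

NO


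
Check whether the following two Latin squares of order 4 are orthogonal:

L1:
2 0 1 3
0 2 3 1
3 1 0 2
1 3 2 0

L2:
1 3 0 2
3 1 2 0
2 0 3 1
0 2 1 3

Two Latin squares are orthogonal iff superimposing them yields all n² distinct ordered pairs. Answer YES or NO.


Form the n² = 16 superimposed pairs (L1[i][j], L2[i][j]), row by row (rows and columns indexed from 0):
row 0: (2,1) (0,3) (1,0) (3,2)
row 1: (0,3) (2,1) (3,2) (1,0)
row 2: (3,2) (1,0) (0,3) (2,1)
row 3: (1,0) (3,2) (2,1) (0,3)
Orthogonality requires all 16 pairs distinct.
But the pair (0,3) repeats: cell (0,1) has L1 = 0, L2 = 3, and cell (1,0) has L1 = 0, L2 = 3.
A repeated pair means some other pair never occurs (only 4 distinct pairs out of 16), so the squares are not orthogonal.
Conclusion: NO.

NO


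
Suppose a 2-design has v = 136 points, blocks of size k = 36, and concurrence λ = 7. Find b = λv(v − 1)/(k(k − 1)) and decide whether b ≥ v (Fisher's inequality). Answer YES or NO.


b = λv(v − 1)/(k(k − 1)) = 7·136·135/(36·35) = 128520/1260 = 102.
Compare with v = 136: b < v, so Fisher's inequality fails.

NO


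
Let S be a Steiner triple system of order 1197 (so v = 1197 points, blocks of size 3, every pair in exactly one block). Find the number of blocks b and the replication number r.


An STS(v) is a 2-(v, 3, 1) BIBD: block size k = 3, λ = 1.
Replication: r(k − 1) = λ(v − 1) ⇒ r·2 = 1197 − 1 = 1196 ⇒ r = 598.
Block count: bk = vr ⇒ b·3 = 1197·598 = 715806 ⇒ b = 238602.
(Check via b = v(v − 1)/6 = 1197·1196/6 = 1431612/6 = 238602.)

r = 598, b = 238602.


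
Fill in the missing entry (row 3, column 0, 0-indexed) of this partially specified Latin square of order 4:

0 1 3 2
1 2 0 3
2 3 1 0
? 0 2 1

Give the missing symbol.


Row 3 contains symbols [0, 1, 2] — missing [3].
Column 0 contains symbols [0, 1, 2] — missing [3].
The missing symbol must appear in both missing sets; intersection = [3].
Therefore the hidden value is 3.

Missing value = 3.


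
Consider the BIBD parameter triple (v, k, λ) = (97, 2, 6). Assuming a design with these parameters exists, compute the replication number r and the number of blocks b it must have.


Any 2-(v, k, λ) BIBD satisfies two necessary conditions:
  (i)  Each point sits in r blocks, and counting incidences through any fixed point gives r(k − 1) = λ(v − 1), so r = λ(v − 1)/(k − 1).
  (ii) Total incidences bk = vr, so b = vr/k.
Step 1: r = λ(v − 1)/(k − 1) = 6·(97 − 1)/(2 − 1) = 6·96/1 = 576/1 = 576.
Step 2: b = vr/k = 97·576/2 = 55872/2 = 27936.
Check integrality: r = 576 ∈ Z ✓, b = 27936 ∈ Z ✓.
(These identities are necessary conditions: they determine r and b for any design with these parameters, but do not by themselves prove that one exists.)

r = 576, b = 27936.


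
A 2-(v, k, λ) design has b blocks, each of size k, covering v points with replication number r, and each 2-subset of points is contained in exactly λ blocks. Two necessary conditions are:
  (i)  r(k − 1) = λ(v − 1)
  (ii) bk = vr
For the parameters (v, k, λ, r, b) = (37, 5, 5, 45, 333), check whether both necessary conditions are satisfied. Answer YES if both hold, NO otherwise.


Condition (i): r(k − 1) = 45·4 = 180; λ(v − 1) = 5·36 = 180. Match? YES.
Condition (ii): bk = 333·5 = 1665; vr = 37·45 = 1665. Match? YES.
Both conditions hold? YES.

YES


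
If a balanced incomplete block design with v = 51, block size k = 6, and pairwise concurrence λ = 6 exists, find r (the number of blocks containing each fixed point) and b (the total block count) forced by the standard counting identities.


Any 2-(v, k, λ) BIBD satisfies two necessary conditions:
  (i)  Each point sits in r blocks, and counting incidences through any fixed point gives r(k − 1) = λ(v − 1), so r = λ(v − 1)/(k − 1).
  (ii) Total incidences bk = vr, so b = vr/k.
Step 1: r = λ(v − 1)/(k − 1) = 6·(51 − 1)/(6 − 1) = 6·50/5 = 300/5 = 60.
Step 2: b = vr/k = 51·60/6 = 3060/6 = 510.
Check integrality: r = 60 ∈ Z ✓, b = 510 ∈ Z ✓.
(These identities are necessary conditions: they determine r and b for any design with these parameters, but do not by themselves prove that one exists.)

r = 60, b = 510.


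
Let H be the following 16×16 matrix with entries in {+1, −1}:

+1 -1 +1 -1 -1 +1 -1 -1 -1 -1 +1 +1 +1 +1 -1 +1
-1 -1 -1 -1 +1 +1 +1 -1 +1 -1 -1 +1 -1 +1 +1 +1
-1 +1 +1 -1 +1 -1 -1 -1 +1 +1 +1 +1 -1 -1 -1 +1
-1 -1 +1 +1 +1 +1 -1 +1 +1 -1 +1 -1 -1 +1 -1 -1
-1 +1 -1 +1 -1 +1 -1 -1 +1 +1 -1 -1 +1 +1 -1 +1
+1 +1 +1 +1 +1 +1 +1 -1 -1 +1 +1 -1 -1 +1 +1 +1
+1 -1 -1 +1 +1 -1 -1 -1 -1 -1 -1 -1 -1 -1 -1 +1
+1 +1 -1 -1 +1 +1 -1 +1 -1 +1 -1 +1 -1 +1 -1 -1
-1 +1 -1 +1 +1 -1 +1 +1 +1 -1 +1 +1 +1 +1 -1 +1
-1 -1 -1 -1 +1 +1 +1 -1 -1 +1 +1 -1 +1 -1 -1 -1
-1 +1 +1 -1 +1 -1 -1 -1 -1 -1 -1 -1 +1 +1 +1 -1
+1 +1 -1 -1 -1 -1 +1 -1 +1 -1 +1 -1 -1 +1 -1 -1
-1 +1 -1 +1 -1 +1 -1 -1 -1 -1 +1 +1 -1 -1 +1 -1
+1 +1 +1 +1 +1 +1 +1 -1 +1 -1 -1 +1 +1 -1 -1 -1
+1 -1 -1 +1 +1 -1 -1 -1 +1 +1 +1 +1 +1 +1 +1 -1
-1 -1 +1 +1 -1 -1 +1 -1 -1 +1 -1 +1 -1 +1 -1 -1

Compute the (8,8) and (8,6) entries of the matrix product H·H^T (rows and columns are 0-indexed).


Row 6 of H: [1, -1, -1, 1, 1, -1, -1, -1, -1, -1, -1, -1, -1, -1, -1, 1].
Row 8 of H: [-1, 1, -1, 1, 1, -1, 1, 1, 1, -1, 1, 1, 1, 1, -1, 1].
(H·H^T)[8][8] = Σ_j H[8][j]·H[8][j] = (-1)² + (1)² + (-1)² + (1)² + (1)² + (-1)² + (1)² + (1)² + (1)² + (-1)² + (1)² + (1)² + (1)² + (1)² + (-1)² + (1)² = 1 + 1 + 1 + 1 + 1 + 1 + 1 + 1 + 1 + 1 + 1 + 1 + 1 + 1 + 1 + 1 = 16.
(H·H^T)[8][6] = Σ_j H[8][j]·H[6][j] = (-1)·(1) + (1)·(-1) + (-1)·(-1) + (1)·(1) + (1)·(1) + (-1)·(-1) + (1)·(-1) + (1)·(-1) + (1)·(-1) + (-1)·(-1) + (1)·(-1) + (1)·(-1) + (1)·(-1) + (1)·(-1) + (-1)·(-1) + (1)·(1) = -1 + -1 + 1 + 1 + 1 + 1 + -1 + -1 + -1 + 1 + -1 + -1 + -1 + -1 + 1 + 1 = -2.
Rows 8 and 6 are not orthogonal (dot product = -2 ≠ 0), so H is not a Hadamard matrix.

(8,8) entry = 16; (8,6) entry = -2.


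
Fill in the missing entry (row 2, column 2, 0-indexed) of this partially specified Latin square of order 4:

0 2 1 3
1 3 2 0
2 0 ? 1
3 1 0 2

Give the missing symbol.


Row 2 contains symbols [0, 1, 2] — missing [3].
Column 2 contains symbols [0, 1, 2] — missing [3].
The missing symbol must appear in both missing sets; intersection = [3].
Therefore the hidden value is 3.

Missing value = 3.


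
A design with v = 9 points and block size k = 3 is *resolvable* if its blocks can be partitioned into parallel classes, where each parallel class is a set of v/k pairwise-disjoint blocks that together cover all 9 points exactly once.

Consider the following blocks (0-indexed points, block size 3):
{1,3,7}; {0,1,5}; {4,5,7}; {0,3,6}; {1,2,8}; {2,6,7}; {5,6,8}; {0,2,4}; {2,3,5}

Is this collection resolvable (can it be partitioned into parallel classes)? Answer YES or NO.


v = 9, block size k = 3, number of blocks = 9.
For resolvability, blocks must partition into parallel classes of size v/k = 3.
Total blocks must therefore be a multiple of 3: 9 = 3·3 + 0 ⇒ divisible ✓.
Consider block {0,1,5}. The only other block(s) in the collection disjoint from it are {2,6,7} — just 1 block(s). Any parallel class containing {0,1,5} would need 2 other blocks each disjoint from it, so no parallel class of size 3 can contain {0,1,5}.
Since every block must belong to some parallel class in a resolution, the collection cannot be partitioned into parallel classes.
Resolvable? NO.

NO


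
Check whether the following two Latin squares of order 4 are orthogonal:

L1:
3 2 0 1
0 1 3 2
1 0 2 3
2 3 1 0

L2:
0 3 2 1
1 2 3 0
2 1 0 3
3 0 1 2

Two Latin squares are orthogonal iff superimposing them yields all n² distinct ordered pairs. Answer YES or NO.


Form the n² = 16 superimposed pairs (L1[i][j], L2[i][j]), row by row (rows and columns indexed from 0):
row 0: (3,0) (2,3) (0,2) (1,1)
row 1: (0,1) (1,2) (3,3) (2,0)
row 2: (1,2) (0,1) (2,0) (3,3)
row 3: (2,3) (3,0) (1,1) (0,2)
Orthogonality requires all 16 pairs distinct.
But the pair (1,2) repeats: cell (1,1) has L1 = 1, L2 = 2, and cell (2,0) has L1 = 1, L2 = 2.
A repeated pair means some other pair never occurs (only 8 distinct pairs out of 16), so the squares are not orthogonal.
Conclusion: NO.

NO


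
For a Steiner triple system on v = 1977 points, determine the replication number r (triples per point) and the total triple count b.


An STS(v) is a 2-(v, 3, 1) BIBD: block size k = 3, λ = 1.
Replication: r(k − 1) = λ(v − 1) ⇒ r·2 = 1977 − 1 = 1976 ⇒ r = 988.
Block count: b = v(v − 1)/6 = 1977·1976/6 = 3906552/6 = 651092.

r = 988, b = 651092.


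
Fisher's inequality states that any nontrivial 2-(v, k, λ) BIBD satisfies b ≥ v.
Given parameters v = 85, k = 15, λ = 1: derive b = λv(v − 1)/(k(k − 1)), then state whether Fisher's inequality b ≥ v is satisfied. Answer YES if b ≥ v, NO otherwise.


r = λ(v − 1)/(k − 1) = 1·84/14 = 6.
b = vr/k = 85·6/15 = 34.
Fisher's inequality: b ≥ v ⇔ 34 ≥ 85? NO.

NO


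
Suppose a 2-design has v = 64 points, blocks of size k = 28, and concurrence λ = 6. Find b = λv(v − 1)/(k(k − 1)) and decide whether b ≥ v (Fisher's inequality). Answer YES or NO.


r = λ(v − 1)/(k − 1) = 6·63/27 = 14.
b = vr/k = 64·14/28 = 32.
Fisher's inequality: b ≥ v ⇔ 32 ≥ 64? NO.

NO


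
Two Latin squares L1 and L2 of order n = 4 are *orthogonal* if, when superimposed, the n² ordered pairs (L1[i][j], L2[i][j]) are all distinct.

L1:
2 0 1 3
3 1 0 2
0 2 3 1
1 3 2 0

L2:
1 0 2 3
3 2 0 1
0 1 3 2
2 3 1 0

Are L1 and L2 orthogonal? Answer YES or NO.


Form the n² = 16 superimposed pairs (L1[i][j], L2[i][j]), row by row (rows and columns indexed from 0):
row 0: (2,1) (0,0) (1,2) (3,3)
row 1: (3,3) (1,2) (0,0) (2,1)
row 2: (0,0) (2,1) (3,3) (1,2)
row 3: (1,2) (3,3) (2,1) (0,0)
Orthogonality requires all 16 pairs distinct.
But the pair (3,3) repeats: cell (0,3) has L1 = 3, L2 = 3, and cell (1,0) has L1 = 3, L2 = 3.
A repeated pair means some other pair never occurs (only 4 distinct pairs out of 16), so the squares are not orthogonal.
Conclusion: NO.

NO


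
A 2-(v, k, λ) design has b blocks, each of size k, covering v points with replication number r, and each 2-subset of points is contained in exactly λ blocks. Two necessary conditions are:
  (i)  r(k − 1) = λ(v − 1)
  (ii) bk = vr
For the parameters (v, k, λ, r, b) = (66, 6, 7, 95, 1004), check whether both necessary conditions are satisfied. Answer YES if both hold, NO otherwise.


Condition (i): r(k − 1) = 95·5 = 475; λ(v − 1) = 7·65 = 455. Match? NO.
Condition (ii): bk = 1004·6 = 6024; vr = 66·95 = 6270. Match? NO.
Both conditions hold? NO.

NO


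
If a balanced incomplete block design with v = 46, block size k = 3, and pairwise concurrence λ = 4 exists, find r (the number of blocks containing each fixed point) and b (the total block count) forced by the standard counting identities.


Any 2-(v, k, λ) BIBD satisfies two necessary conditions:
  (i)  Each point sits in r blocks, and counting incidences through any fixed point gives r(k − 1) = λ(v − 1), so r = λ(v − 1)/(k − 1).
  (ii) Total incidences bk = vr, so b = vr/k.
Step 1: r = λ(v − 1)/(k − 1) = 4·(46 − 1)/(3 − 1) = 4·45/2 = 180/2 = 90.
Step 2: b = vr/k = 46·90/3 = 4140/3 = 1380.
Check integrality: r = 90 ∈ Z ✓, b = 1380 ∈ Z ✓.
(These identities are necessary conditions: they determine r and b for any design with these parameters, but do not by themselves prove that one exists.)

r = 90, b = 1380.


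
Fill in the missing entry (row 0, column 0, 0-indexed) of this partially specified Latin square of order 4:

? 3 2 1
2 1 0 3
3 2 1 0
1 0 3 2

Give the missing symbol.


Row 0 contains symbols [1, 2, 3] — missing [0].
Column 0 contains symbols [1, 2, 3] — missing [0].
The missing symbol must appear in both missing sets; intersection = [0].
Therefore the hidden value is 0.

Missing value = 0.


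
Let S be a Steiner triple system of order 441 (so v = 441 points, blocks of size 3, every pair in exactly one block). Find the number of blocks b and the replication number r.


An STS(v) is a 2-(v, 3, 1) BIBD: block size k = 3, λ = 1.
Replication: r(k − 1) = λ(v − 1) ⇒ r·2 = 441 − 1 = 440 ⇒ r = 220.
Block count: b = v(v − 1)/6 = 441·440/6 = 194040/6 = 32340.

r = 220, b = 32340.


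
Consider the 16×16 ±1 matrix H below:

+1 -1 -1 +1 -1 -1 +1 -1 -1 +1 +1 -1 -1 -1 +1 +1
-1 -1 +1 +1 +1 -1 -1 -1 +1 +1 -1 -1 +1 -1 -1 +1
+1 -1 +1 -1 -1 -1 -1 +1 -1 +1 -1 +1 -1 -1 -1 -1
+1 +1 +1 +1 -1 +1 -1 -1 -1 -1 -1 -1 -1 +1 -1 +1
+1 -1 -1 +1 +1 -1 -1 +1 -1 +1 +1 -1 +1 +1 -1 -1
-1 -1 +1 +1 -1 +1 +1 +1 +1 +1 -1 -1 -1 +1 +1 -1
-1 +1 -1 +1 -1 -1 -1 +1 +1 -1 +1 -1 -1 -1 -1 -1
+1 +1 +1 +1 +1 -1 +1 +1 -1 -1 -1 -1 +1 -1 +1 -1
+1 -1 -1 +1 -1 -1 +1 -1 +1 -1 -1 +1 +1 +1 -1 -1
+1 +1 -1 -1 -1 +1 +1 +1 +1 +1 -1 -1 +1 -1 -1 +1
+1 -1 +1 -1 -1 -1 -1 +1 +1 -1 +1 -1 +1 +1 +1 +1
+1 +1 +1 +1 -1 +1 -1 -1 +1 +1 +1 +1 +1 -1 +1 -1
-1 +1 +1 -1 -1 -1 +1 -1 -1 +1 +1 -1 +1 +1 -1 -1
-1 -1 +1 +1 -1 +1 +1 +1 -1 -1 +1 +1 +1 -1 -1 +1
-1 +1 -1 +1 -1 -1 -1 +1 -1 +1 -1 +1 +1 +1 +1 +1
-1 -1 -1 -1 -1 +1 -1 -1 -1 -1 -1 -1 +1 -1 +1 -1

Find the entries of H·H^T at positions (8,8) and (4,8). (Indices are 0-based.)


Row 4 of H: [1, -1, -1, 1, 1, -1, -1, 1, -1, 1, 1, -1, 1, 1, -1, -1].
Row 8 of H: [1, -1, -1, 1, -1, -1, 1, -1, 1, -1, -1, 1, 1, 1, -1, -1].
(H·H^T)[8][8] = Σ_j H[8][j]·H[8][j] = (1)² + (-1)² + (-1)² + (1)² + (-1)² + (-1)² + (1)² + (-1)² + (1)² + (-1)² + (-1)² + (1)² + (1)² + (1)² + (-1)² + (-1)² = 1 + 1 + 1 + 1 + 1 + 1 + 1 + 1 + 1 + 1 + 1 + 1 + 1 + 1 + 1 + 1 = 16.
(H·H^T)[4][8] = Σ_j H[4][j]·H[8][j] = (1)·(1) + (-1)·(-1) + (-1)·(-1) + (1)·(1) + (1)·(-1) + (-1)·(-1) + (-1)·(1) + (1)·(-1) + (-1)·(1) + (1)·(-1) + (1)·(-1) + (-1)·(1) + (1)·(1) + (1)·(1) + (-1)·(-1) + (-1)·(-1) = 1 + 1 + 1 + 1 + -1 + 1 + -1 + -1 + -1 + -1 + -1 + -1 + 1 + 1 + 1 + 1 = 2.
Rows 4 and 8 are not orthogonal (dot product = 2 ≠ 0), so H is not a Hadamard matrix.

(8,8) entry = 16; (4,8) entry = 2.


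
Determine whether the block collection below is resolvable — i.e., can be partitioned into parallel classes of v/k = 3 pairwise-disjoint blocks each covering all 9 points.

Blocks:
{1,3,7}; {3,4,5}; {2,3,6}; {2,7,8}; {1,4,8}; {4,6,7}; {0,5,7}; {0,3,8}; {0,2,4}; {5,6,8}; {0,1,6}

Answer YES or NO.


v = 9, block size k = 3, number of blocks = 11.
For resolvability, blocks must partition into parallel classes of size v/k = 3.
Total blocks must therefore be a multiple of 3: 11 = 3·3 + 2 ⇒ not divisible ✗.
Resolvable? NO.

NO


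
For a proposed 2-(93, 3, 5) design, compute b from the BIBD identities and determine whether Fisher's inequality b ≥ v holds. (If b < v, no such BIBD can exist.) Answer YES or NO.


r = λ(v − 1)/(k − 1) = 5·92/2 = 230.
b = vr/k = 93·230/3 = 7130.
Fisher's inequality: b ≥ v ⇔ 7130 ≥ 93? YES.

YES


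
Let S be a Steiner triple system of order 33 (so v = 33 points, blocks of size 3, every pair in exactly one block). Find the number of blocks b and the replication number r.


An STS(v) is a 2-(v, 3, 1) BIBD: block size k = 3, λ = 1.
Replication: r(k − 1) = λ(v − 1) ⇒ r·2 = 33 − 1 = 32 ⇒ r = 16.
Block count: b = v(v − 1)/6 = 33·32/6 = 1056/6 = 176.
(Check via bk = vr: 176·3 = 528 = 33·16 = 528 ✓.)

r = 16, b = 176.


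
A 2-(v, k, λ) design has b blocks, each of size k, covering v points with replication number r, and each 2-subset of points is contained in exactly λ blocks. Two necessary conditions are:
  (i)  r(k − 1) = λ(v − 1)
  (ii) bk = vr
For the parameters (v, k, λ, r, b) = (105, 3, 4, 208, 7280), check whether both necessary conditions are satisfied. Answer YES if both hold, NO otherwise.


Condition (i): r(k − 1) = 208·2 = 416; λ(v − 1) = 4·104 = 416. Match? YES.
Condition (ii): bk = 7280·3 = 21840; vr = 105·208 = 21840. Match? YES.
Both conditions hold? YES.

YES


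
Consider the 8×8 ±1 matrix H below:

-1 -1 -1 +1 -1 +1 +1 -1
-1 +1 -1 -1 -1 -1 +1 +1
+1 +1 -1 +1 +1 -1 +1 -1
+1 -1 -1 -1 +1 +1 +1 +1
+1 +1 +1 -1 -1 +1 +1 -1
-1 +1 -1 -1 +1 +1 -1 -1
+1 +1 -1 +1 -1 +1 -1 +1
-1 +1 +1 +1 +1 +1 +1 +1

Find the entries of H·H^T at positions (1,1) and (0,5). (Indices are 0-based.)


Row 0 of H: [-1, -1, -1, 1, -1, 1, 1, -1].
Row 1 of H: [-1, 1, -1, -1, -1, -1, 1, 1].
Row 5 of H: [-1, 1, -1, -1, 1, 1, -1, -1].
(H·H^T)[1][1] = Σ_j H[1][j]·H[1][j] = (-1)² + (1)² + (-1)² + (-1)² + (-1)² + (-1)² + (1)² + (1)² = 1 + 1 + 1 + 1 + 1 + 1 + 1 + 1 = 8.
(H·H^T)[0][5] = Σ_j H[0][j]·H[5][j] = (-1)·(-1) + (-1)·(1) + (-1)·(-1) + (1)·(-1) + (-1)·(1) + (1)·(1) + (1)·(-1) + (-1)·(-1) = 1 + -1 + 1 + -1 + -1 + 1 + -1 + 1 = 0.
So rows 0 and 5 are orthogonal; the diagonal entry equals n = 8.

(1,1) entry = 8; (0,5) entry = 0.


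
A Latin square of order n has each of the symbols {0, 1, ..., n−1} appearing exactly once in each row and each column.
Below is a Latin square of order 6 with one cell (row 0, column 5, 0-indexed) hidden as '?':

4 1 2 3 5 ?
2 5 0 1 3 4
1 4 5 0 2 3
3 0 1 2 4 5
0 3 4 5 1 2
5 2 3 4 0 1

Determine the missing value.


Row 0 contains symbols [1, 2, 3, 4, 5] — missing [0].
Column 5 contains symbols [1, 2, 3, 4, 5] — missing [0].
The missing symbol must appear in both missing sets; intersection = [0].
Therefore the hidden value is 0.

Missing value = 0.


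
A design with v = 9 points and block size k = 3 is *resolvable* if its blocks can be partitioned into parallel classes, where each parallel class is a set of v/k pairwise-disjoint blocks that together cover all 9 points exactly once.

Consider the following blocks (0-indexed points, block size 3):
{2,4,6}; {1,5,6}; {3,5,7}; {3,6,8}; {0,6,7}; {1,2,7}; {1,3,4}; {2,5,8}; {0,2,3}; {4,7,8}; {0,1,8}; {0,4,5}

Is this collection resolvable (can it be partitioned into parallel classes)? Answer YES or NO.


v = 9, block size k = 3, number of blocks = 12.
For resolvability, blocks must partition into parallel classes of size v/k = 3.
Total blocks must therefore be a multiple of 3: 12 = 3·4 + 0 ⇒ divisible ✓.
Greedy packing gives 4 candidate class(es). Each should be a full parallel class (size 3, covers all 9 points).
  Class 1 (3 blocks): {2,4,6}; {3,5,7}; {0,1,8}. Points covered: [0, 1, 2, 3, 4, 5, 6, 7, 8].
  Class 2 (3 blocks): {1,5,6}; {0,2,3}; {4,7,8}. Points covered: [0, 1, 2, 3, 4, 5, 6, 7, 8].
  Class 3 (3 blocks): {3,6,8}; {1,2,7}; {0,4,5}. Points covered: [0, 1, 2, 3, 4, 5, 6, 7, 8].
  Class 4 (3 blocks): {0,6,7}; {1,3,4}; {2,5,8}. Points covered: [0, 1, 2, 3, 4, 5, 6, 7, 8].
All classes full (size 3)? YES. All classes cover every point? YES.
Resolvable? YES.

YES


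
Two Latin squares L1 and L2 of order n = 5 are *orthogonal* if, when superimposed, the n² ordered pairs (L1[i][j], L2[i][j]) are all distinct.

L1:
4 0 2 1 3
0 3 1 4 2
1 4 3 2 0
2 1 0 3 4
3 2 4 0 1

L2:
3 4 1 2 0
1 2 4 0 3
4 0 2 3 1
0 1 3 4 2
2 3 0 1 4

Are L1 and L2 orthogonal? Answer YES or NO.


Form the n² = 25 superimposed pairs (L1[i][j], L2[i][j]), row by row (rows and columns indexed from 0):
row 0: (4,3) (0,4) (2,1) (1,2) (3,0)
row 1: (0,1) (3,2) (1,4) (4,0) (2,3)
row 2: (1,4) (4,0) (3,2) (2,3) (0,1)
row 3: (2,0) (1,1) (0,3) (3,4) (4,2)
row 4: (3,2) (2,3) (4,0) (0,1) (1,4)
Orthogonality requires all 25 pairs distinct.
But the pair (1,4) repeats: cell (1,2) has L1 = 1, L2 = 4, and cell (2,0) has L1 = 1, L2 = 4.
A repeated pair means some other pair never occurs (only 15 distinct pairs out of 25), so the squares are not orthogonal.
Conclusion: NO.

NO


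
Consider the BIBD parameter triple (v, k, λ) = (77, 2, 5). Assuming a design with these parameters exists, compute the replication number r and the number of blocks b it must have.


Any 2-(v, k, λ) BIBD satisfies two necessary conditions:
  (i)  Each point sits in r blocks, and counting incidences through any fixed point gives r(k − 1) = λ(v − 1), so r = λ(v − 1)/(k − 1).
  (ii) Total incidences bk = vr, so b = vr/k.
Step 1: r = λ(v − 1)/(k − 1) = 5·(77 − 1)/(2 − 1) = 5·76/1 = 380/1 = 380.
Step 2: b = vr/k = 77·380/2 = 29260/2 = 14630.
Check integrality: r = 380 ∈ Z ✓, b = 14630 ∈ Z ✓.
(These identities are necessary conditions: they determine r and b for any design with these parameters, but do not by themselves prove that one exists.)

r = 380, b = 14630.


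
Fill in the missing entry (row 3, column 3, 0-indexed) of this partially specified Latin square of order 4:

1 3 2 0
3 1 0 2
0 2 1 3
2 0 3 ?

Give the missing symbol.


Row 3 contains symbols [0, 2, 3] — missing [1].
Column 3 contains symbols [0, 2, 3] — missing [1].
The missing symbol must appear in both missing sets; intersection = [1].
Therefore the hidden value is 1.

Missing value = 1.


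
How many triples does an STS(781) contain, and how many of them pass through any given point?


An STS(v) is a 2-(v, 3, 1) BIBD: block size k = 3, λ = 1.
Replication: r(k − 1) = λ(v − 1) ⇒ r·2 = 781 − 1 = 780 ⇒ r = 390.
Block count: bk = vr ⇒ b·3 = 781·390 = 304590 ⇒ b = 101530.

r = 390, b = 101530.


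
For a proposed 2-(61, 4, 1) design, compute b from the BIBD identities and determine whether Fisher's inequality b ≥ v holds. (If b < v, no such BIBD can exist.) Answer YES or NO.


r = λ(v − 1)/(k − 1) = 1·60/3 = 20.
b = vr/k = 61·20/4 = 305.
Fisher's inequality: b ≥ v ⇔ 305 ≥ 61? YES.

YES


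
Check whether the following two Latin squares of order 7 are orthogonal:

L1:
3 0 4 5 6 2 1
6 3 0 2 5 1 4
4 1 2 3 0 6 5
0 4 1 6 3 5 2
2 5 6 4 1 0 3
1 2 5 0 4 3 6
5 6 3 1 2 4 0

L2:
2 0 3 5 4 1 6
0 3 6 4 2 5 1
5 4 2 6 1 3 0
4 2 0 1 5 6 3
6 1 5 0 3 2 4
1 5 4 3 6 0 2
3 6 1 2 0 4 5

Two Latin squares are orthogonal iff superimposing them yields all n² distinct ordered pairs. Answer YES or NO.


Form the n² = 49 superimposed pairs (L1[i][j], L2[i][j]), row by row (rows and columns indexed from 0):
row 0: (3,2) (0,0) (4,3) (5,5) (6,4) (2,1) (1,6)
row 1: (6,0) (3,3) (0,6) (2,4) (5,2) (1,5) (4,1)
row 2: (4,5) (1,4) (2,2) (3,6) (0,1) (6,3) (5,0)
row 3: (0,4) (4,2) (1,0) (6,1) (3,5) (5,6) (2,3)
row 4: (2,6) (5,1) (6,5) (4,0) (1,3) (0,2) (3,4)
row 5: (1,1) (2,5) (5,4) (0,3) (4,6) (3,0) (6,2)
row 6: (5,3) (6,6) (3,1) (1,2) (2,0) (4,4) (0,5)
Orthogonality requires all 49 pairs distinct.
Check by first coordinate: for each symbol s of L1, list the L2 entries in the n cells where L1 = s; they must all differ.
  L1 = 0: L2 entries (in reading order) 0, 6, 1, 4, 2, 3, 5 — all 7 distinct ✓
  L1 = 1: L2 entries (in reading order) 6, 5, 4, 0, 3, 1, 2 — all 7 distinct ✓
  L1 = 2: L2 entries (in reading order) 1, 4, 2, 3, 6, 5, 0 — all 7 distinct ✓
  L1 = 3: L2 entries (in reading order) 2, 3, 6, 5, 4, 0, 1 — all 7 distinct ✓
  L1 = 4: L2 entries (in reading order) 3, 1, 5, 2, 0, 6, 4 — all 7 distinct ✓
  L1 = 5: L2 entries (in reading order) 5, 2, 0, 6, 1, 4, 3 — all 7 distinct ✓
  L1 = 6: L2 entries (in reading order) 4, 0, 3, 1, 5, 2, 6 — all 7 distinct ✓
Every symbol of L1 meets every symbol of L2 exactly once, so all 49 pairs are distinct (49 of 49).
Conclusion: YES.

YES


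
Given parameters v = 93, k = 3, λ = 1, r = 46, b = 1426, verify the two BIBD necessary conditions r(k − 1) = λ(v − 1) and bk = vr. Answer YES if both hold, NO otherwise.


Condition (i): r(k − 1) = 46·2 = 92; λ(v − 1) = 1·92 = 92. Match? YES.
Condition (ii): bk = 1426·3 = 4278; vr = 93·46 = 4278. Match? YES.
Both conditions hold? YES.

YES


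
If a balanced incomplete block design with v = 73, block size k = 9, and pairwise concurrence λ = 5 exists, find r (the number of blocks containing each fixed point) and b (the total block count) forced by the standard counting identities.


Any 2-(v, k, λ) BIBD satisfies two necessary conditions:
  (i)  Each point sits in r blocks, and counting incidences through any fixed point gives r(k − 1) = λ(v − 1), so r = λ(v − 1)/(k − 1).
  (ii) Total incidences bk = vr, so b = vr/k.
Step 1: r = λ(v − 1)/(k − 1) = 5·(73 − 1)/(9 − 1) = 5·72/8 = 360/8 = 45.
Step 2: b = vr/k = 73·45/9 = 3285/9 = 365.
Check integrality: r = 45 ∈ Z ✓, b = 365 ∈ Z ✓.
(These identities are necessary conditions: they determine r and b for any design with these parameters, but do not by themselves prove that one exists.)

r = 45, b = 365.


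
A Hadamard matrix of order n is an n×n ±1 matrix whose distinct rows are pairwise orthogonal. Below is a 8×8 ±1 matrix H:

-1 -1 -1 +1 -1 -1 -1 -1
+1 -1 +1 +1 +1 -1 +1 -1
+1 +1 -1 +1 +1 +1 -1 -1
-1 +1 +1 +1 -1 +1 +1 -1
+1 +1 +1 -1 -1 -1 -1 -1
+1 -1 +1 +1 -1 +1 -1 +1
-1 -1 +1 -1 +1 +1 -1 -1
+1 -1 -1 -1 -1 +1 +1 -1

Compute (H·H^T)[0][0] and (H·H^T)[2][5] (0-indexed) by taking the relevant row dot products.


Row 0 of H: [-1, -1, -1, 1, -1, -1, -1, -1].
Row 2 of H: [1, 1, -1, 1, 1, 1, -1, -1].
Row 5 of H: [1, -1, 1, 1, -1, 1, -1, 1].
(H·H^T)[0][0] = Σ_j H[0][j]·H[0][j] = (-1)² + (-1)² + (-1)² + (1)² + (-1)² + (-1)² + (-1)² + (-1)² = 1 + 1 + 1 + 1 + 1 + 1 + 1 + 1 = 8.
(H·H^T)[2][5] = Σ_j H[2][j]·H[5][j] = (1)·(1) + (1)·(-1) + (-1)·(1) + (1)·(1) + (1)·(-1) + (1)·(1) + (-1)·(-1) + (-1)·(1) = 1 + -1 + -1 + 1 + -1 + 1 + 1 + -1 = 0.
So rows 2 and 5 are orthogonal; the diagonal entry equals n = 8.

(0,0) entry = 8; (2,5) entry = 0.
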